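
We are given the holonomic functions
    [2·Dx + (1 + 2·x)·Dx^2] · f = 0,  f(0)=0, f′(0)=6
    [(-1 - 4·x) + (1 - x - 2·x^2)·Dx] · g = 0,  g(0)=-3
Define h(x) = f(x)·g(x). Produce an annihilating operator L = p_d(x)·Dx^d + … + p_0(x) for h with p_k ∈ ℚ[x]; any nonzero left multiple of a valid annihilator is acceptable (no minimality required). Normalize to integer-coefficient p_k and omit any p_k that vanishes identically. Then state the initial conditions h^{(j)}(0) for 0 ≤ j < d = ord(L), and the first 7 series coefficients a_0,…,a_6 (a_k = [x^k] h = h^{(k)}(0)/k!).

f: a_k = 0, 6, -6, 8, -12, 96/5, -32, …
g: a_k = -3, -3, -9, -15, -33, -63, -129, …
L₀ := L_f ⊗_s L_g (sym. prod.), ord ≤ 2.
L = (6 + 16·x) + (14·x + 20·x^2)·Dx + (-1 - x + 4·x^2 + 4·x^3)·Dx^2  (order 2).
h: a_k = 0, -18, 0, -60, -24, -1008/5, -768/5, …
ICs: h(0) = 0, h′(0) = -18.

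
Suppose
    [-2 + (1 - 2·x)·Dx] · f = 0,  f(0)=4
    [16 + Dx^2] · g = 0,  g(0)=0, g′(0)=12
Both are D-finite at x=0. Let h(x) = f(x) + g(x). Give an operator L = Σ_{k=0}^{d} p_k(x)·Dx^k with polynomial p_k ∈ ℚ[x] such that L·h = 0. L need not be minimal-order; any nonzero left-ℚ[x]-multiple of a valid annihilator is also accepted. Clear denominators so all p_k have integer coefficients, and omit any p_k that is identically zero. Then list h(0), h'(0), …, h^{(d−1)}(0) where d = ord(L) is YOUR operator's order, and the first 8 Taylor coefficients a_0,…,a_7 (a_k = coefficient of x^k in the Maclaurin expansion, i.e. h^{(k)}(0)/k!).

f: a_k = 4, 8, 16, 32, 64, 128, 256, 512, …
g: a_k = 0, 12, 0, -32, 0, 128/5, 0, -1024/105, …
Sum ⇒ L₀ = lclm(L_f,L_g) in ℚ(x)⟨Dx⟩.
L = (160 - 256·x + 256·x^2) + (-48 + 224·x - 384·x^2 + 256·x^3)·Dx + (10 - 16·x + 16·x^2)·Dx^2 + (-3 + 14·x - 24·x^2 + 16·x^3)·Dx^3  (order 3).
h: a_k = 4, 20, 16, 0, 64, 768/5, 256, 52736/105, …
ICs: h(0) = 4, h′(0) = 20, h′′(0) = 32.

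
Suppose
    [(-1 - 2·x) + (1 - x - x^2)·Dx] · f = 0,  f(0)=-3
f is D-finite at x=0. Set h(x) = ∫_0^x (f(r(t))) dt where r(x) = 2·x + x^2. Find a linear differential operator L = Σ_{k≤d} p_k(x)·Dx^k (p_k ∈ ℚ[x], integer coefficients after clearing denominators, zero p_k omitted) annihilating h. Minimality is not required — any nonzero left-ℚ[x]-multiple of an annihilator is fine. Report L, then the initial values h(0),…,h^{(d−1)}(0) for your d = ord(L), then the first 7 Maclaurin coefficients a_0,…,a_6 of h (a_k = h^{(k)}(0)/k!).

L = (2 + 10·x + 12·x^2 + 4·x^3)·Dx + (-1 + 2·x + 5·x^2 + 4·x^3 + x^4)·Dx^2  (order 2).
h: a_k = 0, -3, -3, -9, -24, -354/5, -217, …
ICs: h(0) = 0, h′(0) = -3.

f: a_k = -3, -3, -6, -9, -15, -24, -39, …
f∘r: x↦r, Dx↦Dx/r' in L_f ⇒ L₀.
∫: right-multiply L₀ by Dx.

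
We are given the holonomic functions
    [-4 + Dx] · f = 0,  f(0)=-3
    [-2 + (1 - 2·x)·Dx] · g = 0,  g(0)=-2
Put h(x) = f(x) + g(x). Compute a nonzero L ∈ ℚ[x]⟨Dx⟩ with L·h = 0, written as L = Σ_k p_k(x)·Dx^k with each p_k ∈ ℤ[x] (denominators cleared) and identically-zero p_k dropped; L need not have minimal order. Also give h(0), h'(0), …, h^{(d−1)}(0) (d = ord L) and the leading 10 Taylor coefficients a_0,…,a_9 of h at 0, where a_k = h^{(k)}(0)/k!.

f: a_k = -3, -12, -24, -32, -32, -128/5, -256/15, -1024/105, -512/105, -2048/945, …
g: a_k = -2, -4, -8, -16, -32, -64, -128, -256, -512, -1024, …
Sum ⇒ L₀ = lclm(L_f,L_g) in ℚ(x)⟨Dx⟩.
L = 32·x + (4 - 32·x + 32·x^2)·Dx + (-1 + 6·x - 8·x^2)·Dx^2  (order 2).
h: a_k = -5, -16, -32, -48, -64, -448/5, -2176/15, -27904/105, -54272/105, -969728/945, …
ICs: h(0) = -5, h′(0) = -16.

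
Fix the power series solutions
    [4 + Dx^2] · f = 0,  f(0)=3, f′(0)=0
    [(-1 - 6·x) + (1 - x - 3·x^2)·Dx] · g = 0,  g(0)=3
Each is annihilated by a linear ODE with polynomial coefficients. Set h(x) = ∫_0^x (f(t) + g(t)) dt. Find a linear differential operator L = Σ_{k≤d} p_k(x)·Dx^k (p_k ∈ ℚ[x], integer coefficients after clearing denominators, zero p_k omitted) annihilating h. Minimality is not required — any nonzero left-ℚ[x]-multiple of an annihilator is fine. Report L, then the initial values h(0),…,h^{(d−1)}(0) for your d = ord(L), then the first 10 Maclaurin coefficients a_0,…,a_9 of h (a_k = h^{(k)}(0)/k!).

f: a_k = 3, 0, -6, 0, 2, 0, -4/15, 0, 2/105, 0, …
g: a_k = 3, 3, 12, 21, 57, 120, 291, 651, 1524, 3477, …
Sum ⇒ L₀ = lclm(L_f,L_g) in ℚ(x)⟨Dx⟩.
h=∫h₀ ⇒ L = L₀·Dx.
L = (-92 - 608·x - 512·x^2 - 1104·x^3 - 360·x^4 - 432·x^5)·Dx + (24 - 4·x - 24·x^2 - 80·x^3 - 180·x^4 - 216·x^5 - 216·x^6)·Dx^2 + (-23 - 152·x - 128·x^2 - 276·x^3 - 90·x^4 - 108·x^5)·Dx^3 + (6 - x - 6·x^2 - 20·x^3 - 45·x^4 - 54·x^5 - 54·x^6)·Dx^4  (order 4).
h: a_k = 0, 6, 3/2, 2, 21/4, 59/5, 20, 623/15, 651/8, 160022/945, …
ICs: h(0) = 0, h′(0) = 6, h′′(0) = 3, h′′′(0) = 12.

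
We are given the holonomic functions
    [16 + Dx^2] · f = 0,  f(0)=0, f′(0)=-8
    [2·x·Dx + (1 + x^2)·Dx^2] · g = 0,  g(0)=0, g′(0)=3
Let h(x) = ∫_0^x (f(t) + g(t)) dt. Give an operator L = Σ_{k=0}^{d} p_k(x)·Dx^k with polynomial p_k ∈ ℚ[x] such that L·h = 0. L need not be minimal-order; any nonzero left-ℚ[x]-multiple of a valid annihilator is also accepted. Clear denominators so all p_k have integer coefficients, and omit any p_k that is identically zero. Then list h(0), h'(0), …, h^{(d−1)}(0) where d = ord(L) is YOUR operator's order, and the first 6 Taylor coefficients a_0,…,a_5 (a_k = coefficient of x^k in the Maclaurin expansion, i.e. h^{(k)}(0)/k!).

f: a_k = 0, -8, 0, 64/3, 0, -256/15, …
g: a_k = 0, 3, 0, -1, 0, 3/5, …
L₀ := lclm(L_f,L_g); ord L₀ ≤ 2+2.
h=∫₀ˣh₀: take L = L₀·Dx.
L = (64·x + 704·x^3 + 256·x^5)·Dx^2 + (112 + 416·x^2 + 432·x^4 + 128·x^6)·Dx^3 + (4·x + 44·x^3 + 16·x^5)·Dx^4 + (7 + 26·x^2 + 27·x^4 + 8·x^6)·Dx^5  (order 5).
h: a_k = 0, 0, -5/2, 0, 61/12, 0, …
ICs: h(0) = 0, h′(0) = 0, h′′(0) = -5, h′′′(0) = 0, h′′′′(0) = 122.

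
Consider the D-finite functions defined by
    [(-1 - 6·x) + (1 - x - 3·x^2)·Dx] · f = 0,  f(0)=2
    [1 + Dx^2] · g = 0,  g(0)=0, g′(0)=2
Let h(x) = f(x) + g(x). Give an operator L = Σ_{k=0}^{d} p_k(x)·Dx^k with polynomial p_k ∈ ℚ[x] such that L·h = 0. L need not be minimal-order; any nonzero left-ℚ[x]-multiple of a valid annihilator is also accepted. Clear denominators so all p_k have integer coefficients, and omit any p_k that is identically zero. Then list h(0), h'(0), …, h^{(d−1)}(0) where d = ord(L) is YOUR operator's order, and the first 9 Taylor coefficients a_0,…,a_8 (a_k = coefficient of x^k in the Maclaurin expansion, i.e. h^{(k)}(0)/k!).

f: a_k = 2, 2, 8, 14, 38, 80, 194, 434, 1016, …
g: a_k = 0, 2, 0, -1/3, 0, 1/60, 0, -1/2520, 0, …
L₀ := lclm(L_f,L_g); ord L₀ ≤ 1+2.
L = (43 + 292·x + 307·x^2 + 624·x^3 + 45·x^4 + 54·x^5) + (-9 - 7·x - 6·x^2 + 91·x^3 + 144·x^4 + 27·x^5 + 27·x^6)·Dx + (43 + 292·x + 307·x^2 + 624·x^3 + 45·x^4 + 54·x^5)·Dx^2 + (-9 - 7·x - 6·x^2 + 91·x^3 + 144·x^4 + 27·x^5 + 27·x^6)·Dx^3  (order 3).
h: a_k = 2, 4, 8, 41/3, 38, 4801/60, 194, 1093679/2520, 1016, …
ICs: h(0) = 2, h′(0) = 4, h′′(0) = 16.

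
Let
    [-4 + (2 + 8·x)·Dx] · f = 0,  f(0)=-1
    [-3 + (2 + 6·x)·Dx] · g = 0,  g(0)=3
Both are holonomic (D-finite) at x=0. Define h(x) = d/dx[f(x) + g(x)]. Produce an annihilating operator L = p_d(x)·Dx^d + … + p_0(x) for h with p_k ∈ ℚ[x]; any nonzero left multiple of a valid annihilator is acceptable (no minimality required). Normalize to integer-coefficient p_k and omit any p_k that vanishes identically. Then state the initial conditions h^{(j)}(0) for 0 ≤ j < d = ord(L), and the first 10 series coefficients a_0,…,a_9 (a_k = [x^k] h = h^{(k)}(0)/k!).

L = -18 + (-21 - 72·x)·Dx + (-2 - 14·x - 24·x^2)·Dx^2  (order 2).
h: a_k = 5/2, -11/4, 51/16, 65/32, -10325/256, 120267/512, -2269113/2048, 19670937/4096, -1306916325/65536, 10592219495/131072, …
ICs: h(0) = 5/2, h′(0) = -11/4.

f: a_k = -1, -2, 2, -4, 10, -28, 84, -264, 858, -2860, …
g: a_k = 3, 9/2, -27/8, 81/16, -1215/128, 5103/256, -45927/1024, 216513/2048, -8444007/32768, 42220035/65536, …
f+g: L₀ = lclm(L_f,L_g), ord ≤ 1+1.
Differentiate: ansatz ord ≤ ord L₀ ⇒ L.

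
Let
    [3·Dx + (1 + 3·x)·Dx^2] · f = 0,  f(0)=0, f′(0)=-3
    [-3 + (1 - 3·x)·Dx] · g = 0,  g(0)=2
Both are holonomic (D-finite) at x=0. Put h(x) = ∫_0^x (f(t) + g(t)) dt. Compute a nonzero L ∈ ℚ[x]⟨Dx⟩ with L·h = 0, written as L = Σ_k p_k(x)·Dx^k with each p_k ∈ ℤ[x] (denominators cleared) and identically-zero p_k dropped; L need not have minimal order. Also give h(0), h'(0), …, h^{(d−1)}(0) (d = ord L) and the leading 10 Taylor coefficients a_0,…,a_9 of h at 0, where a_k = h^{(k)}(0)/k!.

f: a_k = 0, -3, 9/2, -9, 81/4, -243/5, 243/2, -2187/7, 6561/8, -2187, …
g: a_k = 2, 6, 18, 54, 162, 486, 1458, 4374, 13122, 39366, …
Sum ⇒ L₀ = lclm(L_f,L_g) in ℚ(x)⟨Dx⟩.
Integrate: L := L₀·Dx.
L = (-30 - 18·x)·Dx^2 + (-4 - 48·x - 36·x^2)·Dx^3 + (1 + x - 9·x^2 - 9·x^3)·Dx^4  (order 4).
h: a_k = 0, 2, 3/2, 15/2, 45/4, 729/20, 729/10, 3159/14, 28431/56, 12393/8, …
ICs: h(0) = 0, h′(0) = 2, h′′(0) = 3, h′′′(0) = 45.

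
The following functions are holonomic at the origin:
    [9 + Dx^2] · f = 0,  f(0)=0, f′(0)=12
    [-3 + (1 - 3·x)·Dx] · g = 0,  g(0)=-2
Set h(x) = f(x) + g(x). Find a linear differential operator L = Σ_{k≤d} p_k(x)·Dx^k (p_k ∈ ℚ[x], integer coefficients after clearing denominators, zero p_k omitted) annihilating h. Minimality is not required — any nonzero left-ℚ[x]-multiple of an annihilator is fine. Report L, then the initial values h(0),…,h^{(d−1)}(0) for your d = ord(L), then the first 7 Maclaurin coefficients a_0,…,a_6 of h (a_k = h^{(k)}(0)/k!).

L = (-63 + 54·x - 81·x^2) + (9 - 45·x + 81·x^2 - 81·x^3)·Dx + (-7 + 6·x - 9·x^2)·Dx^2 + (1 - 5·x + 9·x^2 - 9·x^3)·Dx^3  (order 3).
h: a_k = -2, 6, -18, -72, -162, -4779/10, -1458, …
ICs: h(0) = -2, h′(0) = 6, h′′(0) = -36.

f: a_k = 0, 12, 0, -18, 0, 81/10, 0, …
g: a_k = -2, -6, -18, -54, -162, -486, -1458, …
Weyl lclm of L_f,L_g ⇒ L₀ (ord ≤ 3).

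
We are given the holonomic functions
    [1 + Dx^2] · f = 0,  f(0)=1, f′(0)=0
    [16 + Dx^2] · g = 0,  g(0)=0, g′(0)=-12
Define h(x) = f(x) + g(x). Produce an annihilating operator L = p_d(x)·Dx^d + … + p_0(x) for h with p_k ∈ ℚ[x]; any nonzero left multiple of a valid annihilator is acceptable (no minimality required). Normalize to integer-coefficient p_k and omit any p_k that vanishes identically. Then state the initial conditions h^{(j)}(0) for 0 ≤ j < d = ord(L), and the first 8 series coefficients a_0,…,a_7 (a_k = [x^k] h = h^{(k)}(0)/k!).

L = 16 + 17·Dx^2 + Dx^4  (order 4).
h: a_k = 1, -12, -1/2, 32, 1/24, -128/5, -1/720, 1024/105, …
ICs: h(0) = 1, h′(0) = -12, h′′(0) = -1, h′′′(0) = 192.

f: a_k = 1, 0, -1/2, 0, 1/24, 0, -1/720, 0, …
g: a_k = 0, -12, 0, 32, 0, -128/5, 0, 1024/105, …
Sum ⇒ L₀ = lclm(L_f,L_g) in ℚ(x)⟨Dx⟩.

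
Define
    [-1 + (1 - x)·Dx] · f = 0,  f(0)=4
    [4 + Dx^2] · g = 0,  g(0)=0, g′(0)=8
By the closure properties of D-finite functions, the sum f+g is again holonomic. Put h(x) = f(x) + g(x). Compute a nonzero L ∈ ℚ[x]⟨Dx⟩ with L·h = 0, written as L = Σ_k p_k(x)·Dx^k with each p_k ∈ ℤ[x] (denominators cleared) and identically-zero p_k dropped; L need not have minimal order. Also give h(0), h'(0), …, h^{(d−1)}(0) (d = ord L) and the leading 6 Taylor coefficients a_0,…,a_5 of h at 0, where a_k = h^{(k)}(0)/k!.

L = (20 - 16·x + 8·x^2) + (-12 + 28·x - 24·x^2 + 8·x^3)·Dx + (5 - 4·x + 2·x^2)·Dx^2 + (-3 + 7·x - 6·x^2 + 2·x^3)·Dx^3  (order 3).
h: a_k = 4, 12, 4, -4/3, 4, 76/15, …
ICs: h(0) = 4, h′(0) = 12, h′′(0) = 8.

f: a_k = 4, 4, 4, 4, 4, 4, …
g: a_k = 0, 8, 0, -16/3, 0, 16/15, …
Weyl lclm of L_f,L_g ⇒ L₀ (ord ≤ 3).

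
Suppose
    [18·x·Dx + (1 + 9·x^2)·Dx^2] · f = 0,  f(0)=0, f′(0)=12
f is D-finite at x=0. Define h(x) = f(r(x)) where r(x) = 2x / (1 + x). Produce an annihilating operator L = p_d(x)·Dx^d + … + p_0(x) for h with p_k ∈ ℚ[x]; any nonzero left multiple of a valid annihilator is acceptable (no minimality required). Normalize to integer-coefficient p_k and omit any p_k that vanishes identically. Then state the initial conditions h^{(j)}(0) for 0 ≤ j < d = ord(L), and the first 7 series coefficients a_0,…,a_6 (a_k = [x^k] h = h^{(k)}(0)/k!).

L = (2 + 74·x)·Dx + (1 + 2·x + 37·x^2)·Dx^2  (order 2).
h: a_k = 0, 24, -24, -264, 840, 22584/5, -28248, …
ICs: h(0) = 0, h′(0) = 24.

f: a_k = 0, 12, 0, -36, 0, 972/5, 0, …
Change of var in L_f (x↦r) gives L₀.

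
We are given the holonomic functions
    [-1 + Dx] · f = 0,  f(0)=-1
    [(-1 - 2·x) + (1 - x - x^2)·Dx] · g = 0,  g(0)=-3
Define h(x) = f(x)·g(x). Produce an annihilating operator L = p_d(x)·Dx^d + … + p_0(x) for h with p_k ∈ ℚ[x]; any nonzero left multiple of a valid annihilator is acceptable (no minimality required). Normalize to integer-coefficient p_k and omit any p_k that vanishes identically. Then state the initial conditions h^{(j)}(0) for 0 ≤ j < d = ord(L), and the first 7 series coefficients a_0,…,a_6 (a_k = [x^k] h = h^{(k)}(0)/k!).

f: a_k = -1, -1, -1/2, -1/6, -1/24, -1/120, -1/720, …
g: a_k = -3, -3, -6, -9, -15, -24, -39, …
Product ⇒ symmetric product L₀, ord ≤ 1.
L = (2 + x - x^2) + (-1 + x + x^2)·Dx  (order 1).
h: a_k = 3, 6, 21/2, 17, 221/8, 893/20, 17347/240, …
ICs: h(0) = 3.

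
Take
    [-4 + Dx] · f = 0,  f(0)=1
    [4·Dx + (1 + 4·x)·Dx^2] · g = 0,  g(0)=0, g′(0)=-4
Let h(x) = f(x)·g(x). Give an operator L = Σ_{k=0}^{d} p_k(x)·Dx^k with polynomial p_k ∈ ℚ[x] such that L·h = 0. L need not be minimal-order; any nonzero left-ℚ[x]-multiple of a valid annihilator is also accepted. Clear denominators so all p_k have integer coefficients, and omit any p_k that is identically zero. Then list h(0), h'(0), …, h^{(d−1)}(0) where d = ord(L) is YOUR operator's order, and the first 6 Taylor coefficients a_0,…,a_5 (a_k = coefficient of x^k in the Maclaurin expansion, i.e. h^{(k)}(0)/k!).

L = 64·x + (-4 - 32·x)·Dx + (1 + 4·x)·Dx^2  (order 2).
h: a_k = 0, -4, -8, -64/3, 0, -384/5, …
ICs: h(0) = 0, h′(0) = -4.

f: a_k = 1, 4, 8, 32/3, 32/3, 128/15, …
g: a_k = 0, -4, 8, -64/3, 64, -1024/5, …
Sym-product of L_f,L_g gives L₀ (≤ ord 2).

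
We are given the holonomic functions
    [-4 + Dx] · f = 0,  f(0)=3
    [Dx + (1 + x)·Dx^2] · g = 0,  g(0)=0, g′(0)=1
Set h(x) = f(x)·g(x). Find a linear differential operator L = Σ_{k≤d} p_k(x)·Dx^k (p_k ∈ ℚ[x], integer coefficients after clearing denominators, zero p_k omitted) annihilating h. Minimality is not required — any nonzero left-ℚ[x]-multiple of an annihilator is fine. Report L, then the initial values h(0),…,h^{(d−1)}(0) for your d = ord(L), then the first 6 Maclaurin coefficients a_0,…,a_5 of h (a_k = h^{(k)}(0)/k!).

L = (12 + 16·x) + (-7 - 8·x)·Dx + (1 + x)·Dx^2  (order 2).
h: a_k = 0, 3, 21/2, 19, 93/4, 108/5, …
ICs: h(0) = 0, h′(0) = 3.

f: a_k = 3, 12, 24, 32, 32, 128/5, …
g: a_k = 0, 1, -1/2, 1/3, -1/4, 1/5, …
L₀ := L_f ⊗_s L_g (sym. prod.), ord ≤ 2.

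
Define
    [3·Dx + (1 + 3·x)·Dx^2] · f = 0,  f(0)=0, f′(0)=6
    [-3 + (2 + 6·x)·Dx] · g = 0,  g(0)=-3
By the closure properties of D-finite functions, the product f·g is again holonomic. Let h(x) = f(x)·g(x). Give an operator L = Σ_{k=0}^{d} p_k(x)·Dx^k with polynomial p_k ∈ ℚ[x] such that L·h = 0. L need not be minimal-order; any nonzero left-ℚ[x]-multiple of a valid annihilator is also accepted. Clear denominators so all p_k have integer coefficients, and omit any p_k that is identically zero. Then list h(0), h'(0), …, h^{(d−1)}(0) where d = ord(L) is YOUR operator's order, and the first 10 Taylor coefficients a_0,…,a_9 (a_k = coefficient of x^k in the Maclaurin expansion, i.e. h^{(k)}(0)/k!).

L = 9 + (4 + 24·x + 36·x^2)·Dx^2  (order 2).
h: a_k = 0, -18, 0, 27/4, -81/4, 17253/320, -22599/160, 6655041/17920, -17642529/17920, 301983147/114688, …
ICs: h(0) = 0, h′(0) = -18.

f: a_k = 0, 6, -9, 18, -81/2, 486/5, -243, 4374/7, -6561/4, 4374, …
g: a_k = -3, -9/2, 27/8, -81/16, 1215/128, -5103/256, 45927/1024, -216513/2048, 8444007/32768, -42220035/65536, …
Product ⇒ symmetric product L₀, ord ≤ 2.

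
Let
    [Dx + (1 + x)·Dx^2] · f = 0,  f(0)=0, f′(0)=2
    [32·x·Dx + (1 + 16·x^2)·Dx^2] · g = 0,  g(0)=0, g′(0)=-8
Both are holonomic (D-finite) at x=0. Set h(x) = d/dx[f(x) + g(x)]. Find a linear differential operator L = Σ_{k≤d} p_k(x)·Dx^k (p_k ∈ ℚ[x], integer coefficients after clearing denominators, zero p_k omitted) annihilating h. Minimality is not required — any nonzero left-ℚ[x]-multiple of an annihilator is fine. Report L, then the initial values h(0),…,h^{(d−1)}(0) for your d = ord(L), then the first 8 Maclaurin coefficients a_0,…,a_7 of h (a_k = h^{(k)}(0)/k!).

f: a_k = 0, 2, -1, 2/3, -1/2, 2/5, -1/3, 2/7, …
g: a_k = 0, -8, 0, 128/3, 0, -2048/5, 0, 32768/7, …
h₀=f+g: left-lcm gives L₀, ord ≤ 4.
h=h₀': d/dx-closure on L₀ ⇒ L.
L = (-32 - 96·x + 1536·x^2 + 512·x^3) + (-34 - 64·x + 1440·x^2 + 3072·x^3 + 1024·x^4)·Dx + (-1 + 31·x + 32·x^2 + 512·x^3 + 768·x^4 + 256·x^5)·Dx^2  (order 2).
h: a_k = -6, -2, 130, -2, -2046, -2, 32770, -2, …
ICs: h(0) = -6, h′(0) = -2.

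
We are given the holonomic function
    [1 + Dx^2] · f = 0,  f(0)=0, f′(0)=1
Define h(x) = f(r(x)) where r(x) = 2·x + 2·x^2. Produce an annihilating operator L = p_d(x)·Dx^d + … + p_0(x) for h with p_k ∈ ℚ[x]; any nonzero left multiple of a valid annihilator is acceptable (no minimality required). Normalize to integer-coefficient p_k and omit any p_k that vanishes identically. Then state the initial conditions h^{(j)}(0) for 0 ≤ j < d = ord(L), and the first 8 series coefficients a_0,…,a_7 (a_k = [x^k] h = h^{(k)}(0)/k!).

f: a_k = 0, 1, 0, -1/6, 0, 1/120, 0, -1/5040, …
Change of var in L_f (x↦r) gives L₀.
L = (4 + 24·x + 48·x^2 + 32·x^3) - 2·Dx + (1 + 2·x)·Dx^2  (order 2).
h: a_k = 0, 2, 2, -4/3, -4, -56/15, 0, 832/315, …
ICs: h(0) = 0, h′(0) = 2.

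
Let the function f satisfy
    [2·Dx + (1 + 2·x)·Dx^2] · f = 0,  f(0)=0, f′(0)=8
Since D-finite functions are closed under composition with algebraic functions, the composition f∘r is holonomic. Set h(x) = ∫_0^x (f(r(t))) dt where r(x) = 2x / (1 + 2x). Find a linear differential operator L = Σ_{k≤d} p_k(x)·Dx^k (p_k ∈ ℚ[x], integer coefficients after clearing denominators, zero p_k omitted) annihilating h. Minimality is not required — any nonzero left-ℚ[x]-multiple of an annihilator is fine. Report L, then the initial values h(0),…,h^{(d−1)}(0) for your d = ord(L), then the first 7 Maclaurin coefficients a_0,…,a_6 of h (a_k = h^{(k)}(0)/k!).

f: a_k = 0, 8, -8, 32/3, -16, 128/5, -128/3, …
h₀=f(r): pull back L_f along r ⇒ L₀.
h=∫h₀ ⇒ L = L₀·Dx.
L = (8 + 24·x)·Dx^2 + (1 + 8·x + 12·x^2)·Dx^3  (order 3).
h: a_k = 0, 0, 8, -64/3, 208/3, -256, 15488/15, …
ICs: h(0) = 0, h′(0) = 0, h′′(0) = 16.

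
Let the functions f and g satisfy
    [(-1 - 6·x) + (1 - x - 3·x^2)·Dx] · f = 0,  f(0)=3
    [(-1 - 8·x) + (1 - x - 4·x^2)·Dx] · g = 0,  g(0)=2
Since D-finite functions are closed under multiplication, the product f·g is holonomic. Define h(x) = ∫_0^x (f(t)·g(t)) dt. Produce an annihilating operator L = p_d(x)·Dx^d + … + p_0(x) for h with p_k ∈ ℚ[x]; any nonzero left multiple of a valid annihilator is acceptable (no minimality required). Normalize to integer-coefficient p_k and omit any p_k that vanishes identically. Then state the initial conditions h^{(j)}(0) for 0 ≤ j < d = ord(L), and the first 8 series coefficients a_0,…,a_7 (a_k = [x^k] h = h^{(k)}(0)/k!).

L = (-2 - 12·x + 21·x^2 + 48·x^3)·Dx + (1 - 2·x - 6·x^2 + 7·x^3 + 12·x^4)·Dx^2  (order 2).
h: a_k = 0, 6, 6, 20, 75/2, 504/5, 224, 3942/7, …
ICs: h(0) = 0, h′(0) = 6.

f: a_k = 3, 3, 12, 21, 57, 120, 291, 651, …
g: a_k = 2, 2, 10, 18, 58, 130, 362, 882, …
L₀ := L_f ⊗_s L_g (sym. prod.), ord ≤ 1.
Integrate: L := L₀·Dx.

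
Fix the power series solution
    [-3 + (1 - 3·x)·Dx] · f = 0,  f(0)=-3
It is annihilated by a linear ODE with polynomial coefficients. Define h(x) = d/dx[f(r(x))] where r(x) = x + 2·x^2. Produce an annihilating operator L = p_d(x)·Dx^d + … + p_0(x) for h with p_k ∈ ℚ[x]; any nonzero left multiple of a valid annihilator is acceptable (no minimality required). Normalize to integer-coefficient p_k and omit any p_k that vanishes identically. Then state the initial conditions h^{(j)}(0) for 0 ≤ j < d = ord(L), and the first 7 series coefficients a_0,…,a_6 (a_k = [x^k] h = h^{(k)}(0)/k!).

f: a_k = -3, -9, -27, -81, -243, -729, -2187, …
h₀=f(r): pull back L_f along r ⇒ L₀.
Derive L from L₀ (diff closure).
L = (10 + 36·x + 72·x^2) + (-1 - x + 18·x^2 + 24·x^3)·Dx  (order 1).
h: a_k = -9, -90, -567, -3348, -18225, -95742, -488187, …
ICs: h(0) = -9.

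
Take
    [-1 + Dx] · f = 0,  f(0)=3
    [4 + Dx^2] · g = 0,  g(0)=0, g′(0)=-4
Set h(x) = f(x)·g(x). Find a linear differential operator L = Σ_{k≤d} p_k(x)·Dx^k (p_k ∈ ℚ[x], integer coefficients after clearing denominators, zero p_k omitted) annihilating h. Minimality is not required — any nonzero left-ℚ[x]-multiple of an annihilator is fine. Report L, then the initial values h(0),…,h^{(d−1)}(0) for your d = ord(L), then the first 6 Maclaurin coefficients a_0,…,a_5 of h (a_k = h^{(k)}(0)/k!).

L = 5 - 2·Dx + Dx^2  (order 2).
h: a_k = 0, -12, -12, 2, 6, 19/10, …
ICs: h(0) = 0, h′(0) = -12.

f: a_k = 3, 3, 3/2, 1/2, 1/8, 1/40, …
g: a_k = 0, -4, 0, 8/3, 0, -8/15, …
f·g: L₀ = L_f ⊗_s L_g, ord ≤ 1·2.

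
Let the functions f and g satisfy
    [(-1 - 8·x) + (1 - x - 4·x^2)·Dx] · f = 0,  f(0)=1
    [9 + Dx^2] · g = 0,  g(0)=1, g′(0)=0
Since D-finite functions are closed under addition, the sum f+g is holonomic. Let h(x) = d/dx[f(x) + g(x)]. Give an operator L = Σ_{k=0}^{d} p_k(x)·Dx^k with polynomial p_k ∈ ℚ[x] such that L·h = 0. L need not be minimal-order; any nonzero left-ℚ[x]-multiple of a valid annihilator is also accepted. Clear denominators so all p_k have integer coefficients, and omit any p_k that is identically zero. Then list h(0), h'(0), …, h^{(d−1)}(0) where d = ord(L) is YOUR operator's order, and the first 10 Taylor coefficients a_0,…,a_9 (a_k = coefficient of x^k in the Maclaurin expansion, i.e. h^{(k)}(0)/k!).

f: a_k = 1, 1, 5, 9, 29, 65, 181, 441, 1165, 2929, …
g: a_k = 1, 0, -9/2, 0, 27/8, 0, -81/80, 0, 729/4480, 0, …
L₀ := lclm(L_f,L_g); ord L₀ ≤ 1+2.
h₀' ⇒ L via d/dx closure of L₀.
L = (2358 + 13068·x + 57006·x^2 + 38520·x^3 + 83520·x^4 + 31104·x^5 + 41472·x^6) + (-189 - 1413·x + 1251·x^2 + 4203·x^3 + 5580·x^4 + 11952·x^5 + 12096·x^6 + 13824·x^7)·Dx + (262 + 1452·x + 6334·x^2 + 4280·x^3 + 9280·x^4 + 3456·x^5 + 4608·x^6)·Dx^2 + (-21 - 157·x + 139·x^2 + 467·x^3 + 620·x^4 + 1328·x^5 + 1344·x^6 + 1536·x^7)·Dx^3  (order 3).
h: a_k = 1, 1, 27, 259/2, 325, 43197/40, 3087, 5219929/560, 26361, 339986471/4480, …
ICs: h(0) = 1, h′(0) = 1, h′′(0) = 54.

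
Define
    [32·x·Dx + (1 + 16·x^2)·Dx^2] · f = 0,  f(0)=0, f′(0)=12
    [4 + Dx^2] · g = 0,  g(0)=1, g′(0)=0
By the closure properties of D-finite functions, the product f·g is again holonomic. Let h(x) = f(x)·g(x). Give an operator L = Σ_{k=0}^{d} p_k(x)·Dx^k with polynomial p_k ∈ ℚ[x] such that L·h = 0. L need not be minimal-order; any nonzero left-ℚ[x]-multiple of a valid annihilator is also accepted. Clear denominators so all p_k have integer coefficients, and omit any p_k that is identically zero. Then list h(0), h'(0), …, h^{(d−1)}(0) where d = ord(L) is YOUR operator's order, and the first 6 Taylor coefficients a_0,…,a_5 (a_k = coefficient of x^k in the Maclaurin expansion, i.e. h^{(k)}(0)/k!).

f: a_k = 0, 12, 0, -64, 0, 3072/5, …
g: a_k = 1, 0, -2, 0, 2/3, 0, …
f·g: L₀ = L_f ⊗_s L_g, ord ≤ 2·2.
L = (1360 + 60416·x^2 + 106496·x^4 + 262144·x^6 + 1048576·x^8) + (2304·x + 45056·x^3 + 196608·x^5 + 1048576·x^7)·Dx + (360 + 15872·x^2 + 36864·x^4 + 131072·x^6 + 524288·x^8)·Dx^2 + (576·x + 11264·x^3 + 49152·x^5 + 262144·x^7)·Dx^3 + (5 + 192·x^2 + 2560·x^4 + 16384·x^6 + 65536·x^8)·Dx^4  (order 4).
h: a_k = 0, 12, 0, -88, 0, 3752/5, …
ICs: h(0) = 0, h′(0) = 12, h′′(0) = 0, h′′′(0) = -528.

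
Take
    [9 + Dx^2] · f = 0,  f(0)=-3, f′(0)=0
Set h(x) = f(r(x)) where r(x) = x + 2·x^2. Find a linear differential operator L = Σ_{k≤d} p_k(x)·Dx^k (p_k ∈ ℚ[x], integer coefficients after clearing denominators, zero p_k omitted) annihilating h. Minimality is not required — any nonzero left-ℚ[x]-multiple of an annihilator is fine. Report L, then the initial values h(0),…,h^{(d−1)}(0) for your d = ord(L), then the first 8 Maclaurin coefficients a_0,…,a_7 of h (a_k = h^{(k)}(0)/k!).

L = (9 + 108·x + 432·x^2 + 576·x^3) - 4·Dx + (1 + 4·x)·Dx^2  (order 2).
h: a_k = -3, 0, 27/2, 54, 351/8, -81, -19197/80, -5751/20, …
ICs: h(0) = -3, h′(0) = 0.

f: a_k = -3, 0, 27/2, 0, -81/8, 0, 243/80, 0, …
L₀ from L_f via x↦r, Dx↦r'^{-1}Dx.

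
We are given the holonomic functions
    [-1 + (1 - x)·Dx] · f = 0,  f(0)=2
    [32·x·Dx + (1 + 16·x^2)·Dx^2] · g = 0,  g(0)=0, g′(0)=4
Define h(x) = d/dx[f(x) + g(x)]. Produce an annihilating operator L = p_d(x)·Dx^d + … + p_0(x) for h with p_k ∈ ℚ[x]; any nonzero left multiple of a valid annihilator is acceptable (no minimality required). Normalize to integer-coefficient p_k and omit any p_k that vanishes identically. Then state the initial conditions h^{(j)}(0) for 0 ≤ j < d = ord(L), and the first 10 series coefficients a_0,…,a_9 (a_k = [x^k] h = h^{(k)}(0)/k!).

L = (-32 + 128·x + 1536·x^2) + (19 - 32·x - 656·x^2 + 1536·x^3)·Dx + (-1 - 15·x - 240·x^3 + 256·x^4)·Dx^2  (order 2).
h: a_k = 6, 4, -58, 8, 1034, 12, -16370, 16, 262162, 20, …
ICs: h(0) = 6, h′(0) = 4.

f: a_k = 2, 2, 2, 2, 2, 2, 2, 2, 2, 2, …
g: a_k = 0, 4, 0, -64/3, 0, 1024/5, 0, -16384/7, 0, 262144/9, …
Weyl lclm of L_f,L_g ⇒ L₀ (ord ≤ 3).
h=h₀': d/dx-closure on L₀ ⇒ L.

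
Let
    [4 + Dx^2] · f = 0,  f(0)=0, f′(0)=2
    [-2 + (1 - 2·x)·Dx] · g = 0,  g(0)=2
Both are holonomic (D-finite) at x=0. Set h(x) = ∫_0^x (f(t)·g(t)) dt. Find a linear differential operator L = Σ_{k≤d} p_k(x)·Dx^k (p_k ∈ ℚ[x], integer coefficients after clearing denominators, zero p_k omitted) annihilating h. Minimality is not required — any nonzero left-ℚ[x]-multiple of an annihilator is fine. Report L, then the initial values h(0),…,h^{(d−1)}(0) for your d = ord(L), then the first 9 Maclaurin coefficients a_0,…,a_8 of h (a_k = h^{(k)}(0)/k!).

f: a_k = 0, 2, 0, -4/3, 0, 4/15, 0, -8/315, 0, …
g: a_k = 2, 4, 8, 16, 32, 64, 128, 256, 512, …
Product ⇒ symmetric product L₀, ord ≤ 2.
∫: right-multiply L₀ by Dx.
L = (-4 + 8·x)·Dx + 4·Dx^2 + (-1 + 2·x)·Dx^3  (order 3).
h: a_k = 0, 0, 2, 8/3, 10/3, 16/3, 404/45, 1616/105, 8482/315, …
ICs: h(0) = 0, h′(0) = 0, h′′(0) = 4.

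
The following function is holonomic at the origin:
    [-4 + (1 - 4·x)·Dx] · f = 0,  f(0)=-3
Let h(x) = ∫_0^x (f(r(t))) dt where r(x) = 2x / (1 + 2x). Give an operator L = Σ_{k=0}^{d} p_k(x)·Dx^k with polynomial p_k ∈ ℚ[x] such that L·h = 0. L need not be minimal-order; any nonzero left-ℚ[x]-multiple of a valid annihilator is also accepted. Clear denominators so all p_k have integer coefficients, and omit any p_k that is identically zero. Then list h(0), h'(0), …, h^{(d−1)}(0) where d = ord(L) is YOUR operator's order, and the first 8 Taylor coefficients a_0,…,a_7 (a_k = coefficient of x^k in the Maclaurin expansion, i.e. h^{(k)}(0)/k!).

L = 8·Dx + (-1 + 4·x + 12·x^2)·Dx^2  (order 2).
h: a_k = 0, -3, -12, -48, -216, -5184/5, -5184, -186624/7, …
ICs: h(0) = 0, h′(0) = -3.

f: a_k = -3, -12, -48, -192, -768, -3072, -12288, -49152, …
Substitute x→r, Dx→(1/r')Dx; clear ⇒ L₀.
h=∫h₀ ⇒ L = L₀·Dx.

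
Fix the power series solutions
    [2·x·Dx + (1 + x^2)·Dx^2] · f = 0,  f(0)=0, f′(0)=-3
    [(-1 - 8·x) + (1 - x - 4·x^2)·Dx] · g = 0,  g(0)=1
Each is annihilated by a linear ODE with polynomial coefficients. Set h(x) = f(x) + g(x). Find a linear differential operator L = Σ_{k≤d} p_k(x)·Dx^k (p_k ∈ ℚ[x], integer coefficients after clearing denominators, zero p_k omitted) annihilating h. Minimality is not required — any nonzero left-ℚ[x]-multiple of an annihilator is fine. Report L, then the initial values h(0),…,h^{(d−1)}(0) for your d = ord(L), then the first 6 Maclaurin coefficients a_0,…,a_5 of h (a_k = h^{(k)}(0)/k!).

L = (10 - 40·x - 478·x^2 - 864·x^3 - 2496·x^4 - 384·x^6)·Dx + (-28 - 246·x - 316·x^2 - 1182·x^3 - 752·x^4 - 2048·x^5 - 48·x^6 - 384·x^7)·Dx^2 + (5 + 8·x + 32·x^2 - 104·x^3 - 197·x^4 - 128·x^5 - 288·x^6 - 16·x^7 - 64·x^8)·Dx^3  (order 3).
h: a_k = 1, -2, 5, 10, 29, 322/5, …
ICs: h(0) = 1, h′(0) = -2, h′′(0) = 10.

f: a_k = 0, -3, 0, 1, 0, -3/5, …
g: a_k = 1, 1, 5, 9, 29, 65, …
Weyl lclm of L_f,L_g ⇒ L₀ (ord ≤ 3).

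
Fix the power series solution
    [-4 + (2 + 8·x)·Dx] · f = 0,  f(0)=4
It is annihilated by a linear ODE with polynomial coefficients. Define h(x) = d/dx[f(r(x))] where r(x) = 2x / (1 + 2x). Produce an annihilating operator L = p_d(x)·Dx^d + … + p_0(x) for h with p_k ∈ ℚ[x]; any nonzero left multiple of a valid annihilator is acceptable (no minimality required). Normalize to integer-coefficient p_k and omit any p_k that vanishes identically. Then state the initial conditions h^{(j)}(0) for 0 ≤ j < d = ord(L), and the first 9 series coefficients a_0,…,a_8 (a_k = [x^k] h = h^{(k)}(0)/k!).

L = (-8 - 40·x) + (-1 - 12·x - 20·x^2)·Dx  (order 1).
h: a_k = 16, -128, 960, -7680, 65280, -577536, 5239808, -48332800, 451031040, …
ICs: h(0) = 16.

f: a_k = 4, 8, -8, 16, -40, 112, -336, 1056, -3432, …
h₀=f(r): pull back L_f along r ⇒ L₀.
Derive L from L₀ (diff closure).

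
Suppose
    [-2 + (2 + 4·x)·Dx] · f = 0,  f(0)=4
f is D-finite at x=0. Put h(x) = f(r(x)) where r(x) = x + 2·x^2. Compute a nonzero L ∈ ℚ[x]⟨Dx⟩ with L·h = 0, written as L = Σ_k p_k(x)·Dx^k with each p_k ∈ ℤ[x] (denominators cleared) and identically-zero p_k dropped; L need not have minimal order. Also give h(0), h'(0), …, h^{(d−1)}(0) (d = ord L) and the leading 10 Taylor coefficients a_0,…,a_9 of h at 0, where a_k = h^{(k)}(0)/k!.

f: a_k = 4, 4, -2, 2, -5/2, 7/2, -21/4, 33/4, -429/32, 715/32, …
f∘r: x↦r, Dx↦Dx/r' in L_f ⇒ L₀.
L = (-1 - 4·x) + (1 + 2·x + 4·x^2)·Dx  (order 1).
h: a_k = 4, 4, 6, -6, 3/2, 15/2, -57/4, 21/4, 867/32, -1893/32, …
ICs: h(0) = 4.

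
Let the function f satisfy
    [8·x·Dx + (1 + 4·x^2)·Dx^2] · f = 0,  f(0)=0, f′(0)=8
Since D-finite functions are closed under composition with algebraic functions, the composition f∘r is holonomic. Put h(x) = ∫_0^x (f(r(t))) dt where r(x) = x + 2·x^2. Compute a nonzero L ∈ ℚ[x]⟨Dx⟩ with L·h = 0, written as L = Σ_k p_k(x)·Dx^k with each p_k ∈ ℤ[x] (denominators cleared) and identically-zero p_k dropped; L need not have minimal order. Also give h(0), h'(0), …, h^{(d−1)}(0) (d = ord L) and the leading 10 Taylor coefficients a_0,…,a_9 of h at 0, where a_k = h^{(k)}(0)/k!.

f: a_k = 0, 8, 0, -32/3, 0, 128/5, 0, -512/7, 0, 2048/9, …
h₀=f(r): pull back L_f along r ⇒ L₀.
Integrate: L := L₀·Dx.
L = (-4 + 8·x + 64·x^2 + 192·x^3 + 192·x^4)·Dx^2 + (1 + 4·x + 4·x^2 + 32·x^3 + 80·x^4 + 64·x^5)·Dx^3  (order 3).
h: a_k = 0, 0, 4, 16/3, -8/3, -64/5, -256/15, 512/21, 832/7, 1024/9, …
ICs: h(0) = 0, h′(0) = 0, h′′(0) = 8.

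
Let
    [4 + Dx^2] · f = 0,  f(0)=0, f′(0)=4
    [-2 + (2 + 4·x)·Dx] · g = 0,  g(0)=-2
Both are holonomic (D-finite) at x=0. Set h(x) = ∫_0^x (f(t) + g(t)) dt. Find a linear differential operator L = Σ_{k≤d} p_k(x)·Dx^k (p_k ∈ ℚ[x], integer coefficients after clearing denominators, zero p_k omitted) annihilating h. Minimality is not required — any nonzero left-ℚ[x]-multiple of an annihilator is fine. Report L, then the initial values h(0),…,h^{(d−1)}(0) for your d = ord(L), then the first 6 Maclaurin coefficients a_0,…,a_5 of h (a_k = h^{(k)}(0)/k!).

L = (-28 - 64·x - 64·x^2)·Dx + (12 + 88·x + 192·x^2 + 128·x^3)·Dx^2 + (-7 - 16·x - 16·x^2)·Dx^3 + (3 + 22·x + 48·x^2 + 32·x^3)·Dx^4  (order 4).
h: a_k = 0, -2, 1, 1/3, -11/12, 1/4, …
ICs: h(0) = 0, h′(0) = -2, h′′(0) = 2, h′′′(0) = 2.

f: a_k = 0, 4, 0, -8/3, 0, 8/15, …
g: a_k = -2, -2, 1, -1, 5/4, -7/4, …
L₀ := lclm(L_f,L_g); ord L₀ ≤ 2+1.
h=∫₀ˣh₀: take L = L₀·Dx.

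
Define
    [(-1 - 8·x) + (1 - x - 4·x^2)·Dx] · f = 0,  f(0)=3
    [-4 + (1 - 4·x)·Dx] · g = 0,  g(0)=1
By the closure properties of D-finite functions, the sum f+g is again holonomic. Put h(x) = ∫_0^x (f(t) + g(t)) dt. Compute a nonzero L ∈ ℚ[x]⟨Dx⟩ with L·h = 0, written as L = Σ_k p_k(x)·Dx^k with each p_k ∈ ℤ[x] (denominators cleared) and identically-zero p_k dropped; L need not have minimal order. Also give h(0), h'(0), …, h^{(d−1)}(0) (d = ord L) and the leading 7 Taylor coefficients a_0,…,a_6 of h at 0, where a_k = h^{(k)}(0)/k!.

f: a_k = 3, 3, 15, 27, 87, 195, 543, …
g: a_k = 1, 4, 16, 64, 256, 1024, 4096, …
f+g: L₀ = lclm(L_f,L_g), ord ≤ 1+1.
h=∫h₀ ⇒ L = L₀·Dx.
L = (8 - 288·x + 384·x^2 - 512·x^3)·Dx + (22 - 8·x - 288·x^2 + 640·x^3 - 1024·x^4)·Dx^2 + (-3 + 23·x - 56·x^2 + 32·x^3 + 128·x^4 - 256·x^5)·Dx^3  (order 3).
h: a_k = 0, 4, 7/2, 31/3, 91/4, 343/5, 1219/6, …
ICs: h(0) = 0, h′(0) = 4, h′′(0) = 7.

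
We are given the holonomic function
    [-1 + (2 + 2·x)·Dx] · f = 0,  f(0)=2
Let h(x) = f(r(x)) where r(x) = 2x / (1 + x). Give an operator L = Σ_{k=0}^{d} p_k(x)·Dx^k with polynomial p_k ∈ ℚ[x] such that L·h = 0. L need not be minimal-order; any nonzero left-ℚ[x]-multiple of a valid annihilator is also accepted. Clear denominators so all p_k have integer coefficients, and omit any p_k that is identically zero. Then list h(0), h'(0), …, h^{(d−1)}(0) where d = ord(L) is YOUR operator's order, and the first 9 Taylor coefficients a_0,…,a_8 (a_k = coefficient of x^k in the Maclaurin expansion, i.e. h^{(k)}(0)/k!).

L = -1 + (1 + 4·x + 3·x^2)·Dx  (order 1).
h: a_k = 2, 2, -3, 5, -37/4, 75/4, -327/8, 753/8, -14445/64, …
ICs: h(0) = 2.

f: a_k = 2, 1, -1/4, 1/8, -5/64, 7/128, -21/512, 33/1024, -429/16384, …
f∘r: x↦r, Dx↦Dx/r' in L_f ⇒ L₀.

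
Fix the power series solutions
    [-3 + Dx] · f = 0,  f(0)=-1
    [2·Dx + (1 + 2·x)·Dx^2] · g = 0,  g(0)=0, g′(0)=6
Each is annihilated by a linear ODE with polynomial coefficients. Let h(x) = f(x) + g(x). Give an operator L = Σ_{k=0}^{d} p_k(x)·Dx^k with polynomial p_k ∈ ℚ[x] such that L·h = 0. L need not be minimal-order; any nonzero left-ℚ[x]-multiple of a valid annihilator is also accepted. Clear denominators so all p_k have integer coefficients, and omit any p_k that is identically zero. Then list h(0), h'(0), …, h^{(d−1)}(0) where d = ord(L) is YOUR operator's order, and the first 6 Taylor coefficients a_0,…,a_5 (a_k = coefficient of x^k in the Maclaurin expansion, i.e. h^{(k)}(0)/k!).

f: a_k = -1, -3, -9/2, -9/2, -27/8, -81/40, …
g: a_k = 0, 6, -6, 8, -12, 96/5, …
f+g: L₀ = lclm(L_f,L_g), ord ≤ 1+2.
L = (-42 - 36·x)·Dx + (-1 - 36·x - 36·x^2)·Dx^2 + (5 + 16·x + 12·x^2)·Dx^3  (order 3).
h: a_k = -1, 3, -21/2, 7/2, -123/8, 687/40, …
ICs: h(0) = -1, h′(0) = 3, h′′(0) = -21.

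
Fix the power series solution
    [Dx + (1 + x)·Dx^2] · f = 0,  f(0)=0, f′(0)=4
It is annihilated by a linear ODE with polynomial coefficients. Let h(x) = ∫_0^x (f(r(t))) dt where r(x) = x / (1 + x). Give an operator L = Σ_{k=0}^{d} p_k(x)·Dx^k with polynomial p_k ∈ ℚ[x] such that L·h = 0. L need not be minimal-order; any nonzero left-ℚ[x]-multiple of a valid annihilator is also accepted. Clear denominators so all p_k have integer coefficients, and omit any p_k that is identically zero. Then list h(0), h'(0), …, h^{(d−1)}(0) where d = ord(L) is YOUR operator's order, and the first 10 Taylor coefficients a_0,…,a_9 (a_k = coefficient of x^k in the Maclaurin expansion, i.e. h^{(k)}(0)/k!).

L = (3 + 4·x)·Dx^2 + (1 + 3·x + 2·x^2)·Dx^3  (order 3).
h: a_k = 0, 0, 2, -2, 7/3, -3, 62/15, -6, 127/14, -85/6, …
ICs: h(0) = 0, h′(0) = 0, h′′(0) = 4.

f: a_k = 0, 4, -2, 4/3, -1, 4/5, -2/3, 4/7, -1/2, 4/9, …
Change of var in L_f (x↦r) gives L₀.
Integrate: L := L₀·Dx.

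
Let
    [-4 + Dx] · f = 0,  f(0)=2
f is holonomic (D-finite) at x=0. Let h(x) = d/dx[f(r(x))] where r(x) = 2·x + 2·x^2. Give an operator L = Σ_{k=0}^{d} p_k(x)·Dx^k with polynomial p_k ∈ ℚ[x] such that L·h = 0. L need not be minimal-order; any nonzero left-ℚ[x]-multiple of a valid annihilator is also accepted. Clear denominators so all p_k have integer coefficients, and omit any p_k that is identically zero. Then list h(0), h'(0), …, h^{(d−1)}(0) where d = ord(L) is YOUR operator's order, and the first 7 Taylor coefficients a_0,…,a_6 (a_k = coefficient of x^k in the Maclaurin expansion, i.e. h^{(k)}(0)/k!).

f: a_k = 2, 8, 16, 64/3, 64/3, 256/15, 512/45, …
h₀=f(r): pull back L_f along r ⇒ L₀.
Derive L from L₀ (diff closure).
L = (10 + 32·x + 32·x^2) + (-1 - 2·x)·Dx  (order 1).
h: a_k = 16, 160, 896, 11008/3, 36352/3, 510976/15, 757760/9, …
ICs: h(0) = 16.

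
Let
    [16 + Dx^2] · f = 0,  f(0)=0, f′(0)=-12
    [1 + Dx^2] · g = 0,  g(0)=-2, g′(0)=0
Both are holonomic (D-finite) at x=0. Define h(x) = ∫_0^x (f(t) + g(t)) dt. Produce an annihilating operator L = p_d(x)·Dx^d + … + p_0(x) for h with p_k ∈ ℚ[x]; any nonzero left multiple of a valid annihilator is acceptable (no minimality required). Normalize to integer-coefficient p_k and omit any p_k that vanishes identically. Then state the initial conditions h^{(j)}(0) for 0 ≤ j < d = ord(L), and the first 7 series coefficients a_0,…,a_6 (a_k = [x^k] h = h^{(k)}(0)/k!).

L = 16·Dx + 17·Dx^3 + Dx^5  (order 5).
h: a_k = 0, -2, -6, 1/3, 8, -1/60, -64/15, …
ICs: h(0) = 0, h′(0) = -2, h′′(0) = -12, h′′′(0) = 2, h′′′′(0) = 192.

f: a_k = 0, -12, 0, 32, 0, -128/5, 0, …
g: a_k = -2, 0, 1, 0, -1/12, 0, 1/360, …
Sum ⇒ L₀ = lclm(L_f,L_g) in ℚ(x)⟨Dx⟩.
Integrate: L := L₀·Dx.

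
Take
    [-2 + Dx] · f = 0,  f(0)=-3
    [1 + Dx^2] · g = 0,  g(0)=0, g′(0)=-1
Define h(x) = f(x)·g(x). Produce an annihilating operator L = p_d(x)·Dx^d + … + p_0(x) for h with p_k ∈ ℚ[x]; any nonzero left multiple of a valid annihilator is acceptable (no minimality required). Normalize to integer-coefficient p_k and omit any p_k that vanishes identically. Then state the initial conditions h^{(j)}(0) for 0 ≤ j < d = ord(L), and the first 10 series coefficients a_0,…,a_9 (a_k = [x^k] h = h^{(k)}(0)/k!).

f: a_k = -3, -6, -6, -4, -2, -4/5, -4/15, -8/105, -2/105, -4/945, …
g: a_k = 0, -1, 0, 1/6, 0, -1/120, 0, 1/5040, 0, -1/362880, …
Sym-product of L_f,L_g gives L₀ (≤ ord 2).
L = 5 - 4·Dx + Dx^2  (order 2).
h: a_k = 0, 3, 6, 11/2, 3, 41/40, 11/60, -29/1680, -1/40, -1199/120960, …
ICs: h(0) = 0, h′(0) = 3.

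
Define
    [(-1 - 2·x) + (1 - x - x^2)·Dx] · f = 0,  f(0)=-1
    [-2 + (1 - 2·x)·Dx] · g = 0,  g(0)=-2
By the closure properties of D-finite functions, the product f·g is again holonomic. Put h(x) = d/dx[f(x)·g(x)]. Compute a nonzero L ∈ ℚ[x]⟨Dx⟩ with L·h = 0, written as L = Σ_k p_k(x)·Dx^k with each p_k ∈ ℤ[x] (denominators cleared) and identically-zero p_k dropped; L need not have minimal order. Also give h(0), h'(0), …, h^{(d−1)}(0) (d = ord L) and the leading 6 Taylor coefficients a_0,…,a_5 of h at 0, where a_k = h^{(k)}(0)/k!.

L = (16 - 30·x - 30·x^2 + 32·x^3 + 48·x^4) + (-3 + 11·x - 3·x^2 - 22·x^3 + 10·x^4 + 12·x^5)·Dx  (order 1).
h: a_k = 6, 32, 114, 344, 940, 2412, …
ICs: h(0) = 6.

f: a_k = -1, -1, -2, -3, -5, -8, …
g: a_k = -2, -4, -8, -16, -32, -64, …
Sym-product of L_f,L_g gives L₀ (≤ ord 1).
h₀' ⇒ L via d/dx closure of L₀.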